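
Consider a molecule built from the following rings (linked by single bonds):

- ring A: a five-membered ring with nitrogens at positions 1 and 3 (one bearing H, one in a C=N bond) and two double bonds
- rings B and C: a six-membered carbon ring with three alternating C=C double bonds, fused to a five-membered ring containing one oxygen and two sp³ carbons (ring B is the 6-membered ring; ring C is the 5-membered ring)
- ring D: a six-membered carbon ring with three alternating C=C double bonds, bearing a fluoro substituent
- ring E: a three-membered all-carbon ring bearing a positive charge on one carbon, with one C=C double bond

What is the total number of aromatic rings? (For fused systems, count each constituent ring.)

4

Ring A is planar and fully conjugated; 2 ring double bonds (4 π electrons) plus a heteroatom lone pair (2) give 6 π electrons. 6 = 4(1)+2, so ring A is aromatic (imidazole).
Ring B has a continuous p-orbital overlap around the ring; 3 ring double bonds give 6 π electrons. That satisfies 4n+2 with n=1, so ring B is aromatic (benzene ring).
Ring C has two sp³ carbons, so it is not fully conjugated — not aromatic (oxolane ring).
Ring D has a continuous p-orbital overlap around the ring; 3 ring double bonds give 6 π electrons. 6 = 4(1)+2, so ring D is aromatic (benzene).
Ring E has a continuous p-orbital overlap around the ring; 1 ring double bond (2 π electrons) plus the carbocation's empty p orbital (0, but keeps the ring conjugated) give 2 π electrons. 2 = 4(0)+2, so ring E is aromatic (cyclopropenyl cation).
Aromatic: A, B, D, E. Total: 4.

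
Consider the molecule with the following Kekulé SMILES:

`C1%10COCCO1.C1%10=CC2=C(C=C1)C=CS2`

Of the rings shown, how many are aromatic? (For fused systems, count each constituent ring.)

2

The SMILES encodes a six-membered saturated ring with oxygens at positions 1 and 4; a six-membered carbon ring with three alternating C=C double bonds, fused to a five-membered ring containing one sulfur and two C=C double bonds.
The 6-membered ring with two oxygens (1,4) has only sp³ atoms, so it is not fully conjugated — not aromatic (1,4-dioxane).
The fused 6/5-membered bicyclic (with one sulfur) is a single π system with 9 sp² atoms and 10 π electrons from ring double bonds plus a heteroatom lone pair. 10 = 4(2)+2, so the system is aromatic and both rings count as aromatic (benzothiophene).
2 of the 3 rings are aromatic. Total: 2.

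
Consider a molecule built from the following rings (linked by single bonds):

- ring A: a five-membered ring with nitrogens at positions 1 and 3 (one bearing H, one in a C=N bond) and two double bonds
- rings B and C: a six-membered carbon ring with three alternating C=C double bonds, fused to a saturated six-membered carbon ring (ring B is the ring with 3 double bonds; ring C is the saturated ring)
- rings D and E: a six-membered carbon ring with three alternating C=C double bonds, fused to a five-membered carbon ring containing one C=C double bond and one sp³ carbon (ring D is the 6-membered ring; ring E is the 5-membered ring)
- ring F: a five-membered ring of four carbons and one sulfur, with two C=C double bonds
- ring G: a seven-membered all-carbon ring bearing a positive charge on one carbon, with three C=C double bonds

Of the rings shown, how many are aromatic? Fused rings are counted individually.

5

Ring A is fully conjugated (every ring atom contributes a p orbital); 2 ring double bonds (4 π electrons) plus a heteroatom lone pair (2) give 6 π electrons. 6 = 4(1)+2, so ring A is aromatic (imidazole).
Ring B is fully conjugated (every ring atom contributes a p orbital); 3 ring double bonds give 6 π electrons. 6 = 4(1)+2, so ring B is aromatic (benzene ring).
Ring C has four sp³ carbons, so it is not fully conjugated — not aromatic (cyclohexane ring).
Ring D is fully conjugated (every ring atom contributes a p orbital); 3 ring double bonds give 6 π electrons. 6 = 4(1)+2, so ring D is aromatic (benzene ring).
Ring E has one sp³ carbon, so it is not fully conjugated — not aromatic (cyclopentene ring).
Ring F is planar and fully conjugated; 2 ring double bonds (4 π electrons) plus a heteroatom lone pair (2) give 6 π electrons. Since 6 = 4n+2 (n=1), ring F is aromatic (thiophene).
Ring G has a continuous p-orbital overlap around the ring; 3 ring double bonds (6 π electrons) plus the carbocation's empty p orbital (0, but keeps the ring conjugated) give 6 π electrons. Since 6 = 4n+2 (n=1), ring G is aromatic (tropylium cation).
Aromatic: A, B, D, F, G. Total: 5.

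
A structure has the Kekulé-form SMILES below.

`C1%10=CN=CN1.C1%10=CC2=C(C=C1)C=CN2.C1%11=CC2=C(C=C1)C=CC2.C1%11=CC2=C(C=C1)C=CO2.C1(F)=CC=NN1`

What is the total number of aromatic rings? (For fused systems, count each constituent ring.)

The SMILES encodes a five-membered ring with nitrogens at positions 1 and 3 (one bearing H, one in a C=N bond) and two double bonds; a six-membered carbon ring with three alternating C=C double bonds, fused to a five-membered ring containing one N–H nitrogen and two C=C double bonds; a six-membered carbon ring with three alternating C=C double bonds, fused to a five-membered carbon ring containing one C=C double bond and one sp³ carbon; a six-membered carbon ring with three alternating C=C double bonds, fused to a five-membered ring containing one oxygen and two C=C double bonds; a five-membered ring with two adjacent nitrogens (one bearing H, one in a double bond) and two double bonds.
The 5-membered ring with two nitrogens (one N–H, one =N–) has a continuous p-orbital overlap around the ring; 2 ring double bonds (4 π electrons) plus a heteroatom lone pair (2) give 6 π electrons. Since 6 = 4n+2 (n=1), it is aromatic (imidazole).
The fused 6/5-membered bicyclic (with one N–H) is a single π system with 9 sp² atoms and 10 π electrons from ring double bonds plus a heteroatom lone pair. 10 = 4(2)+2, so the system is aromatic and both rings count as aromatic (indole).
The 6-membered ring is planar and fully conjugated; 3 ring double bonds give 6 π electrons. 6 = 4(1)+2, so it is aromatic (benzene ring).
The 5-membered ring has one sp³ carbon, so it is not fully conjugated — not aromatic (cyclopentene ring).
The fused 6/5-membered bicyclic (with one oxygen) is a single π system with 9 sp² atoms and 10 π electrons from ring double bonds plus a heteroatom lone pair. 10 = 4(2)+2, so the system is aromatic and both rings count as aromatic (benzofuran).
The 5-membered ring with two adjacent nitrogens (one N–H, one =N–) has a continuous p-orbital overlap around the ring; 2 ring double bonds (4 π electrons) plus a heteroatom lone pair (2) give 6 π electrons. 6 = 4(1)+2, so it is aromatic (pyrazole).
7 of the 8 rings are aromatic. Total: 7.

7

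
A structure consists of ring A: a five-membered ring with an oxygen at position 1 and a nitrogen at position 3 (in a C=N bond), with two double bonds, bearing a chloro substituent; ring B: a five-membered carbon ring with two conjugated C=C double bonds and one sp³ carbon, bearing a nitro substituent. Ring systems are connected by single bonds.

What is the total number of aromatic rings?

Ring A has a continuous p-orbital overlap around the ring; 2 ring double bonds (4 π electrons) plus a heteroatom lone pair (2) give 6 π electrons. That satisfies 4n+2 with n=1, so ring A is aromatic (oxazole).
Ring B has one sp³ carbon, so it is not fully conjugated — not aromatic (cyclopentadiene).
Aromatic: A. Total: 1.

1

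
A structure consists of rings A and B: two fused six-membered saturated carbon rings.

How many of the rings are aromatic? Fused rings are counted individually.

0

Ring A has only sp³ atoms, so it is not fully conjugated — not aromatic (cyclohexane ring).
Ring B has only sp³ atoms, so it is not fully conjugated — not aromatic (cyclohexane ring).
No ring is aromatic. Total: 0.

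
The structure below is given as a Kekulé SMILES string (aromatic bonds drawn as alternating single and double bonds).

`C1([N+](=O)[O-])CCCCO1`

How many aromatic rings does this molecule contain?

0

The SMILES encodes a six-membered saturated ring of five carbons and one oxygen.
The 6-membered ring with one oxygen has only sp³ atoms, so it is not fully conjugated — not aromatic (tetrahydropyran).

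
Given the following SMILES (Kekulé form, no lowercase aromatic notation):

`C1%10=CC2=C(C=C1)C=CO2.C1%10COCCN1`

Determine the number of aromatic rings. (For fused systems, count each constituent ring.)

2

The SMILES encodes a six-membered carbon ring with three alternating C=C double bonds, fused to a five-membered ring containing one oxygen and two C=C double bonds; a six-membered saturated ring with an oxygen and an N–H nitrogen at positions 1 and 4.
The fused 6/5-membered bicyclic (with one oxygen) is a single π system with 9 sp² atoms and 10 π electrons from ring double bonds plus a heteroatom lone pair. 10 = 4(2)+2, so the system is aromatic and both rings count as aromatic (benzofuran).
The 6-membered ring with one oxygen and one N–H (1,4) has only sp³ atoms, so it is not fully conjugated — not aromatic (morpholine).
2 of the 3 rings are aromatic. Total: 2.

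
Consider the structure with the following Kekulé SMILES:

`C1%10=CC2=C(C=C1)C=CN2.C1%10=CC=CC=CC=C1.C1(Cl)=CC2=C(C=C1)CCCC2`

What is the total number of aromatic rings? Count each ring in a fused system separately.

3

The SMILES encodes a six-membered carbon ring with three alternating C=C double bonds, fused to a five-membered ring containing one N–H nitrogen and two C=C double bonds; an eight-membered carbon ring with four alternating C=C double bonds; a six-membered carbon ring with three alternating C=C double bonds, fused to a saturated six-membered carbon ring.
The fused 6/5-membered bicyclic (with one N–H) is a single π system with 9 sp² atoms and 10 π electrons from ring double bonds plus a heteroatom lone pair. 10 = 4(2)+2, so the system is aromatic and both rings count as aromatic (indole).
The 8-membered ring has only sp² ring atoms; a planar conformation would have a fully conjugated π system of 8 electrons. But 8 = 4(2), which is 4n not 4n+2, so it is not aromatic (cyclooctatetraene) — cyclooctatetraene distorts into a non-planar tub to avoid antiaromaticity.
The 6-membered ring has a continuous p-orbital overlap around the ring; 3 ring double bonds give 6 π electrons. Since 6 = 4n+2 (n=1), it is aromatic (benzene ring).
The second 6-membered ring has four sp³ carbons, so it is not fully conjugated — not aromatic (cyclohexane ring).
3 of the 5 rings are aromatic. Total: 3.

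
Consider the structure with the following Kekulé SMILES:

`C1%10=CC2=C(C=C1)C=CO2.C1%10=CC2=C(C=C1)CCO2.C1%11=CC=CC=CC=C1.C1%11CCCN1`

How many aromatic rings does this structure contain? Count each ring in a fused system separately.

3

The SMILES encodes a six-membered carbon ring with three alternating C=C double bonds, fused to a five-membered ring containing one oxygen and two C=C double bonds; a six-membered carbon ring with three alternating C=C double bonds, fused to a five-membered ring containing one oxygen and two sp³ carbons; an eight-membered carbon ring with four alternating C=C double bonds; a five-membered saturated ring of four carbons and one N–H nitrogen.
The fused 6/5-membered bicyclic (with one oxygen) is a single π system with 9 sp² atoms and 10 π electrons from ring double bonds plus a heteroatom lone pair. 10 = 4(2)+2, so the system is aromatic and both rings count as aromatic (benzofuran).
The 6-membered ring is planar and fully conjugated; 3 ring double bonds give 6 π electrons. 6 = 4(1)+2, so it is aromatic (benzene ring).
The 5-membered ring with one oxygen has two sp³ carbons, so it is not fully conjugated — not aromatic (oxolane ring).
The 8-membered ring has only sp² ring atoms; a planar conformation would have a fully conjugated π system of 8 electrons. But 8 = 4(2), which is 4n not 4n+2, so it is not aromatic (cyclooctatetraene) — cyclooctatetraene distorts into a non-planar tub to avoid antiaromaticity.
The 5-membered ring with one N–H has only sp³ atoms, so it is not fully conjugated — not aromatic (pyrrolidine).
3 of the 6 rings are aromatic. Total: 3.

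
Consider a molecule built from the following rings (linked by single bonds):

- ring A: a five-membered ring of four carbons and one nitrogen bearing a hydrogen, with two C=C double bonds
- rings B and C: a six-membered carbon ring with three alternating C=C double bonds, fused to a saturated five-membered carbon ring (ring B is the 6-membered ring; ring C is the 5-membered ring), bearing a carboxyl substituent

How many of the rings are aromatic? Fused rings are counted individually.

Ring A is planar and fully conjugated; 2 ring double bonds (4 π electrons) plus a heteroatom lone pair (2) give 6 π electrons. Since 6 = 4n+2 (n=1), ring A is aromatic (pyrrole).
Ring B is planar and fully conjugated; 3 ring double bonds give 6 π electrons. 6 = 4(1)+2, so ring B is aromatic (benzene ring).
Ring C has three sp³ carbons, so it is not fully conjugated — not aromatic (cyclopentane ring).
Aromatic: A, B. Total: 2.

2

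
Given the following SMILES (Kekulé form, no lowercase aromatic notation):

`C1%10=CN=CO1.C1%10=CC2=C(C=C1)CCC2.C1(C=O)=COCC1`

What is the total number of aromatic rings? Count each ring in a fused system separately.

2

The SMILES encodes a five-membered ring with an oxygen at position 1 and a nitrogen at position 3 (in a C=N bond), with two double bonds; a six-membered carbon ring with three alternating C=C double bonds, fused to a saturated five-membered carbon ring; a five-membered ring of four carbons and one oxygen, with one C=C double bond and two sp³ carbons.
The 5-membered ring with one oxygen and one =N– is planar and fully conjugated; 2 ring double bonds (4 π electrons) plus a heteroatom lone pair (2) give 6 π electrons. That satisfies 4n+2 with n=1, so it is aromatic (oxazole).
The 6-membered ring is planar and fully conjugated; 3 ring double bonds give 6 π electrons. 6 = 4(1)+2, so it is aromatic (benzene ring).
The 5-membered ring has three sp³ carbons, so it is not fully conjugated — not aromatic (cyclopentane ring).
The 5-membered ring with one oxygen has two sp³ carbons, so it is not fully conjugated — not aromatic (2,3-dihydrofuran).
2 of the 4 rings are aromatic. Total: 2.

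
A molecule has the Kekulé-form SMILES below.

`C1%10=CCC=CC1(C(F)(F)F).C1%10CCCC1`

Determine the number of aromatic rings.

The SMILES encodes a six-membered carbon ring with two isolated C=C double bonds and two sp³ carbons; a five-membered saturated carbon ring.
The 6-membered ring has two sp³ carbons, so it is not fully conjugated — not aromatic (1,4-cyclohexadiene).
The 5-membered ring has only sp³ atoms, so it is not fully conjugated — not aromatic (cyclopentane).
None of the rings are aromatic. Total: 0.

0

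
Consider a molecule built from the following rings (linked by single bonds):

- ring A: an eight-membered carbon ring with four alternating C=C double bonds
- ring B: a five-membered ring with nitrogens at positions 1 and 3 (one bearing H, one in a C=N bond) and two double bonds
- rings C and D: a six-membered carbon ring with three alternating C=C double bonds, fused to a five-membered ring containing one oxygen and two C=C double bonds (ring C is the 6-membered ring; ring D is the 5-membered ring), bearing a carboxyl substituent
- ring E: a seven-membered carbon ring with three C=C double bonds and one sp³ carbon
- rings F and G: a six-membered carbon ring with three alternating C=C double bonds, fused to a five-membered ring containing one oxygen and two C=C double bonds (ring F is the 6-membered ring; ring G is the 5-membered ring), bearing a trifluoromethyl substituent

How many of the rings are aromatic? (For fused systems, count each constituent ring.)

Ring A has only sp² ring atoms; a planar conformation would have a fully conjugated π system of 8 electrons. But 8 = 4(2), which is 4n not 4n+2, so ring A is not aromatic (cyclooctatetraene) — cyclooctatetraene distorts into a non-planar tub to avoid antiaromaticity.
Ring B is fully conjugated (every ring atom contributes a p orbital); 2 ring double bonds (4 π electrons) plus a heteroatom lone pair (2) give 6 π electrons. Since 6 = 4n+2 (n=1), ring B is aromatic (imidazole).
Rings C and D form a fused bicyclic system (with one oxygen) with 9 sp² atoms and 10 π electrons from ring double bonds plus a heteroatom lone pair. 10 = 4(2)+2, so the system is aromatic and both rings count as aromatic (benzofuran).
Ring E has one sp³ carbon, so it is not fully conjugated — not aromatic (cycloheptatriene).
Rings F and G form a fused bicyclic system (with one oxygen) with 9 sp² atoms and 10 π electrons from ring double bonds plus a heteroatom lone pair. 10 = 4(2)+2, so the system is aromatic and both rings count as aromatic (benzofuran).
Aromatic: B, C, D, F, G. Total: 5.

5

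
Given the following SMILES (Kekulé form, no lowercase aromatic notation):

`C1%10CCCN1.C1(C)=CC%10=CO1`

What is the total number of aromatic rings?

The SMILES encodes a five-membered saturated ring of four carbons and one N–H nitrogen; a five-membered ring of four carbons and one oxygen, with two C=C double bonds.
The 5-membered ring with one N–H has only sp³ atoms, so it is not fully conjugated — not aromatic (pyrrolidine).
The 5-membered ring with one oxygen has a continuous p-orbital overlap around the ring; 2 ring double bonds (4 π electrons) plus a heteroatom lone pair (2) give 6 π electrons. That satisfies 4n+2 with n=1, so it is aromatic (furan).
1 of the 2 rings is aromatic. Total: 1.

1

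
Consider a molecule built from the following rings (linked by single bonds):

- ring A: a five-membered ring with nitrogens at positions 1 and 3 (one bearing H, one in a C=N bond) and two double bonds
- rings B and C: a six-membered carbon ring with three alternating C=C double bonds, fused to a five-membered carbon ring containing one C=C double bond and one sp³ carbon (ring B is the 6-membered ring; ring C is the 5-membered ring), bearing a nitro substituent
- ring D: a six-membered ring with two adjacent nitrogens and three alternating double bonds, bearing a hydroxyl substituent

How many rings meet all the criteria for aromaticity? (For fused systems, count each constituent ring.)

3

Ring A has a continuous p-orbital overlap around the ring; 2 ring double bonds (4 π electrons) plus a heteroatom lone pair (2) give 6 π electrons. 6 = 4(1)+2, so ring A is aromatic (imidazole).
Ring B is fully conjugated (every ring atom contributes a p orbital); 3 ring double bonds give 6 π electrons. 6 = 4(1)+2, so ring B is aromatic (benzene ring).
Ring C has one sp³ carbon, so it is not fully conjugated — not aromatic (cyclopentene ring).
Ring D has a continuous p-orbital overlap around the ring; 3 ring double bonds give 6 π electrons. Since 6 = 4n+2 (n=1), ring D is aromatic (pyridazine).
Aromatic: A, B, D. Total: 3.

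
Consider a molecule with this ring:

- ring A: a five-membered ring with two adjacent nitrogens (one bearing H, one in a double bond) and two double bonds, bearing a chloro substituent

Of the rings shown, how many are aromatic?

1

Ring A has a continuous p-orbital overlap around the ring; 2 ring double bonds (4 π electrons) plus a heteroatom lone pair (2) give 6 π electrons. Since 6 = 4n+2 (n=1), ring A is aromatic (pyrazole).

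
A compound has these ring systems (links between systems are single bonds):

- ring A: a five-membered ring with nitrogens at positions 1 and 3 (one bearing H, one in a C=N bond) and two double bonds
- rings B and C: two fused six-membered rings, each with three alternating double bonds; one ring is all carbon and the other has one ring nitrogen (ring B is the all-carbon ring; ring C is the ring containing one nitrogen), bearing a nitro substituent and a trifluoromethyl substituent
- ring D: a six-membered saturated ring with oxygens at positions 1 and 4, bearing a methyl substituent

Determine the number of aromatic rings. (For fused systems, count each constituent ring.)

Ring A is planar and fully conjugated; 2 ring double bonds (4 π electrons) plus a heteroatom lone pair (2) give 6 π electrons. 6 = 4(1)+2, so ring A is aromatic (imidazole).
Rings B and C form a fused bicyclic system (with one nitrogen) with 10 sp² atoms and 10 π electrons from ring double bonds. 10 = 4(2)+2, so the system is aromatic and both rings count as aromatic (quinoline).
Ring D has only sp³ atoms, so it is not fully conjugated — not aromatic (1,4-dioxane).
Aromatic: A, B, C. Total: 3.

3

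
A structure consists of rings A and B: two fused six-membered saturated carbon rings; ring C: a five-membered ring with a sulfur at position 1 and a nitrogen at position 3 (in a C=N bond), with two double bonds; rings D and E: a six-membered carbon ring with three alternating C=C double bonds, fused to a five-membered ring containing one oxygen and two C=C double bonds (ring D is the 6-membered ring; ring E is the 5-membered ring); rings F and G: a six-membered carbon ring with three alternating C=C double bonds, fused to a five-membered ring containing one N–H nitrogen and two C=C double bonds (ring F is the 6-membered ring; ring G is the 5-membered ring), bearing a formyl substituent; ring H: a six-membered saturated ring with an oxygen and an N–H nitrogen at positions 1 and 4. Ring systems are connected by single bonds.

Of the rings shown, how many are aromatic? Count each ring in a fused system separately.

5

Ring A has only sp³ atoms, so it is not fully conjugated — not aromatic (cyclohexane ring).
Ring B has only sp³ atoms, so it is not fully conjugated — not aromatic (cyclohexane ring).
Ring C has a continuous p-orbital overlap around the ring; 2 ring double bonds (4 π electrons) plus a heteroatom lone pair (2) give 6 π electrons. 6 = 4(1)+2, so ring C is aromatic (thiazole).
Rings D and E form a fused bicyclic system (with one oxygen) with 9 sp² atoms and 10 π electrons from ring double bonds plus a heteroatom lone pair. 10 = 4(2)+2, so the system is aromatic and both rings count as aromatic (benzofuran).
Rings F and G form a fused bicyclic system (with one N–H) with 9 sp² atoms and 10 π electrons from ring double bonds plus a heteroatom lone pair. 10 = 4(2)+2, so the system is aromatic and both rings count as aromatic (indole).
Ring H has only sp³ atoms, so it is not fully conjugated — not aromatic (morpholine).
Aromatic: C, D, E, F, G. Total: 5.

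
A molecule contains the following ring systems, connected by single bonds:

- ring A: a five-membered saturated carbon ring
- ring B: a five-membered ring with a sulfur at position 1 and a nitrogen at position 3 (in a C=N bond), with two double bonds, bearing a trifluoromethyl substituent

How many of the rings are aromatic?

Ring A has only sp³ atoms, so it is not fully conjugated — not aromatic (cyclopentane).
Ring B is planar and fully conjugated; 2 ring double bonds (4 π electrons) plus a heteroatom lone pair (2) give 6 π electrons. That satisfies 4n+2 with n=1, so ring B is aromatic (thiazole).
Aromatic: B. Total: 1.

1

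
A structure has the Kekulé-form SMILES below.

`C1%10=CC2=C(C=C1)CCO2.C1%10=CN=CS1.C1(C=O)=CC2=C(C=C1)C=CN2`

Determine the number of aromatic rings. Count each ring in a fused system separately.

The SMILES encodes a six-membered carbon ring with three alternating C=C double bonds, fused to a five-membered ring containing one oxygen and two sp³ carbons; a five-membered ring with a sulfur at position 1 and a nitrogen at position 3 (in a C=N bond), with two double bonds; a six-membered carbon ring with three alternating C=C double bonds, fused to a five-membered ring containing one N–H nitrogen and two C=C double bonds.
The 6-membered ring has a continuous p-orbital overlap around the ring; 3 ring double bonds give 6 π electrons. That satisfies 4n+2 with n=1, so it is aromatic (benzene ring).
The 5-membered ring with one oxygen has two sp³ carbons, so it is not fully conjugated — not aromatic (oxolane ring).
The 5-membered ring with one sulfur and one =N– is fully conjugated (every ring atom contributes a p orbital); 2 ring double bonds (4 π electrons) plus a heteroatom lone pair (2) give 6 π electrons. That satisfies 4n+2 with n=1, so it is aromatic (thiazole).
The fused 6/5-membered bicyclic (with one N–H) is a single π system with 9 sp² atoms and 10 π electrons from ring double bonds plus a heteroatom lone pair. 10 = 4(2)+2, so the system is aromatic and both rings count as aromatic (indole).
4 of the 5 rings are aromatic. Total: 4.

4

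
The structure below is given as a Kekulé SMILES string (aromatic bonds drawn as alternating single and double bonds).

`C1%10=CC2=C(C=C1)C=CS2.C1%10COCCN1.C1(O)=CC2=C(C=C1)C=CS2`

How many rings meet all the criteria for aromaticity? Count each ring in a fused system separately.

The SMILES encodes a six-membered carbon ring with three alternating C=C double bonds, fused to a five-membered ring containing one sulfur and two C=C double bonds; a six-membered saturated ring with an oxygen and an N–H nitrogen at positions 1 and 4; a six-membered carbon ring with three alternating C=C double bonds, fused to a five-membered ring containing one sulfur and two C=C double bonds.
The fused 6/5-membered bicyclic (with one sulfur) is a single π system with 9 sp² atoms and 10 π electrons from ring double bonds plus a heteroatom lone pair. 10 = 4(2)+2, so the system is aromatic and both rings count as aromatic (benzothiophene).
The 6-membered ring with one oxygen and one N–H (1,4) has only sp³ atoms, so it is not fully conjugated — not aromatic (morpholine).
The fused 6/5-membered bicyclic (with one sulfur) is a single π system with 9 sp² atoms and 10 π electrons from ring double bonds plus a heteroatom lone pair. 10 = 4(2)+2, so the system is aromatic and both rings count as aromatic (benzothiophene).
4 of the 5 rings are aromatic. Total: 4.

4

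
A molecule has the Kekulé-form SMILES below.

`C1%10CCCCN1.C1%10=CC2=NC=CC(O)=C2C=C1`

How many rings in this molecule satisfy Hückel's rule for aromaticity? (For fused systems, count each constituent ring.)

The SMILES encodes a six-membered saturated ring of five carbons and one N–H nitrogen; two fused six-membered rings, each with three alternating double bonds; one ring is all carbon and the other has one ring nitrogen.
The 6-membered ring with one N–H has only sp³ atoms, so it is not fully conjugated — not aromatic (piperidine).
The fused 6/6-membered bicyclic (with one nitrogen) is a single π system with 10 sp² atoms and 10 π electrons from ring double bonds. 10 = 4(2)+2, so the system is aromatic and both rings count as aromatic (quinoline).
2 of the 3 rings are aromatic. Total: 2.

2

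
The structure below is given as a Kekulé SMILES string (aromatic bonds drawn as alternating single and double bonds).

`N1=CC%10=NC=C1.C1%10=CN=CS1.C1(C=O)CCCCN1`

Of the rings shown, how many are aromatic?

The SMILES encodes a six-membered ring with nitrogens at positions 1 and 4 and three alternating double bonds; a five-membered ring with a sulfur at position 1 and a nitrogen at position 3 (in a C=N bond), with two double bonds; a six-membered saturated ring of five carbons and one N–H nitrogen.
The 6-membered ring with two nitrogens (1,4) has a continuous p-orbital overlap around the ring; 3 ring double bonds give 6 π electrons. That satisfies 4n+2 with n=1, so it is aromatic (pyrazine).
The 5-membered ring with one sulfur and one =N– is planar and fully conjugated; 2 ring double bonds (4 π electrons) plus a heteroatom lone pair (2) give 6 π electrons. 6 = 4(1)+2, so it is aromatic (thiazole).
The 6-membered ring with one N–H has only sp³ atoms, so it is not fully conjugated — not aromatic (piperidine).
2 of the 3 rings are aromatic. Total: 2.

2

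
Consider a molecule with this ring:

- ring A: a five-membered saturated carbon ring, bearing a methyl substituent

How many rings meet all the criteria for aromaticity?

0

Ring A has only sp³ atoms, so it is not fully conjugated — not aromatic (cyclopentane).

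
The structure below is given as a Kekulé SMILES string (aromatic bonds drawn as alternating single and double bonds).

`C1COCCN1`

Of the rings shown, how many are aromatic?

The SMILES encodes a six-membered saturated ring with an oxygen and an N–H nitrogen at positions 1 and 4.
The 6-membered ring with one oxygen and one N–H (1,4) has only sp³ atoms, so it is not fully conjugated — not aromatic (morpholine).

0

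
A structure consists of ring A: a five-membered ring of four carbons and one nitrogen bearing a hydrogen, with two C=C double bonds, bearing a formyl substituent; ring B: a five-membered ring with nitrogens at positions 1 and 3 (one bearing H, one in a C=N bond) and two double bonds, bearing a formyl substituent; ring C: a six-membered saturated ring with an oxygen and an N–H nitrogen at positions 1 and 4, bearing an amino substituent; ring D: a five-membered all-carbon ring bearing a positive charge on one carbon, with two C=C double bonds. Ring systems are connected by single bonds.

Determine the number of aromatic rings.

Ring A has a continuous p-orbital overlap around the ring; 2 ring double bonds (4 π electrons) plus a heteroatom lone pair (2) give 6 π electrons. 6 = 4(1)+2, so ring A is aromatic (pyrrole).
Ring B has a continuous p-orbital overlap around the ring; 2 ring double bonds (4 π electrons) plus a heteroatom lone pair (2) give 6 π electrons. That satisfies 4n+2 with n=1, so ring B is aromatic (imidazole).
Ring C has only sp³ atoms, so it is not fully conjugated — not aromatic (morpholine).
Ring D has only sp² ring atoms; a planar conformation would have a fully conjugated π system of 4 electrons. But 4 = 4(1), which is 4n not 4n+2, so ring D is not aromatic (cyclopentadienyl cation).
Aromatic: A, B. Total: 2.

2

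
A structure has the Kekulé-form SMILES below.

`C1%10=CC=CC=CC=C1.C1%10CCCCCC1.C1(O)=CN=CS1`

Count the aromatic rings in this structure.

The SMILES encodes an eight-membered carbon ring with four alternating C=C double bonds; a seven-membered saturated carbon ring; a five-membered ring with a sulfur at position 1 and a nitrogen at position 3 (in a C=N bond), with two double bonds.
The 8-membered ring has only sp² ring atoms; a planar conformation would have a fully conjugated π system of 8 electrons. But 8 = 4(2), which is 4n not 4n+2, so it is not aromatic (cyclooctatetraene) — cyclooctatetraene distorts into a non-planar tub to avoid antiaromaticity.
The 7-membered ring has only sp³ atoms, so it is not fully conjugated — not aromatic (cycloheptane).
The 5-membered ring with one sulfur and one =N– is planar and fully conjugated; 2 ring double bonds (4 π electrons) plus a heteroatom lone pair (2) give 6 π electrons. That satisfies 4n+2 with n=1, so it is aromatic (thiazole).
1 of the 3 rings is aromatic. Total: 1.

1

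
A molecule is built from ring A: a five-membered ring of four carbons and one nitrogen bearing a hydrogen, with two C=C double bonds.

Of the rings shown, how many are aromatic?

1

Ring A has a continuous p-orbital overlap around the ring; 2 ring double bonds (4 π electrons) plus a heteroatom lone pair (2) give 6 π electrons. Since 6 = 4n+2 (n=1), ring A is aromatic (pyrrole).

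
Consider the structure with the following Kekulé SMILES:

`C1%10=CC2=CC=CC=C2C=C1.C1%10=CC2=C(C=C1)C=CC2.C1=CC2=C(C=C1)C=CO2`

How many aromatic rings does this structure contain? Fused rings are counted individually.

5

The SMILES encodes two fused six-membered carbon rings, each with three alternating C=C double bonds; a six-membered carbon ring with three alternating C=C double bonds, fused to a five-membered carbon ring containing one C=C double bond and one sp³ carbon; a six-membered carbon ring with three alternating C=C double bonds, fused to a five-membered ring containing one oxygen and two C=C double bonds.
The fused 6/6-membered bicyclic is a single π system with 10 sp² atoms and 10 π electrons from ring double bonds. 10 = 4(2)+2, so the system is aromatic and both rings count as aromatic (naphthalene).
The 6-membered ring is planar and fully conjugated; 3 ring double bonds give 6 π electrons. That satisfies 4n+2 with n=1, so it is aromatic (benzene ring).
The 5-membered ring has one sp³ carbon, so it is not fully conjugated — not aromatic (cyclopentene ring).
The fused 6/5-membered bicyclic (with one oxygen) is a single π system with 9 sp² atoms and 10 π electrons from ring double bonds plus a heteroatom lone pair. 10 = 4(2)+2, so the system is aromatic and both rings count as aromatic (benzofuran).
5 of the 6 rings are aromatic. Total: 5.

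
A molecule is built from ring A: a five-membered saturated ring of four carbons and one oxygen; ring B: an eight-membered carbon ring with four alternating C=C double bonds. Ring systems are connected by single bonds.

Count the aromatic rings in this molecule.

Ring A has only sp³ atoms, so it is not fully conjugated — not aromatic (tetrahydrofuran).
Ring B has only sp² ring atoms; a planar conformation would have a fully conjugated π system of 8 electrons. But 8 = 4(2), which is 4n not 4n+2, so ring B is not aromatic (cyclooctatetraene) — cyclooctatetraene distorts into a non-planar tub to avoid antiaromaticity.
No ring is aromatic. Total: 0.

0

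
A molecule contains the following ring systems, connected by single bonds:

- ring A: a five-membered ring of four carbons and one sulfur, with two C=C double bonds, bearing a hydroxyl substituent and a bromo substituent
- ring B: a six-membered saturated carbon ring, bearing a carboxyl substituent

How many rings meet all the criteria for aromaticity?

1

Ring A is fully conjugated (every ring atom contributes a p orbital); 2 ring double bonds (4 π electrons) plus a heteroatom lone pair (2) give 6 π electrons. Since 6 = 4n+2 (n=1), ring A is aromatic (thiophene).
Ring B has only sp³ atoms, so it is not fully conjugated — not aromatic (cyclohexane).
Aromatic: A. Total: 1.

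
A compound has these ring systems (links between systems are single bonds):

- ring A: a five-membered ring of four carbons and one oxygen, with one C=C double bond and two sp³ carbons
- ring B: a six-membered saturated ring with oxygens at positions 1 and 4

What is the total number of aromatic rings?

0

Ring A has two sp³ carbons, so it is not fully conjugated — not aromatic (2,3-dihydrofuran).
Ring B has only sp³ atoms, so it is not fully conjugated — not aromatic (1,4-dioxane).
No ring is aromatic. Total: 0.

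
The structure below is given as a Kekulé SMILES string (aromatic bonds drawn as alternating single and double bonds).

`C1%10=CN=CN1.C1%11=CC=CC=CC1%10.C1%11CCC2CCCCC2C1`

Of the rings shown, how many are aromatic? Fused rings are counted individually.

The SMILES encodes a five-membered ring with nitrogens at positions 1 and 3 (one bearing H, one in a C=N bond) and two double bonds; a seven-membered carbon ring with three C=C double bonds and one sp³ carbon; two fused six-membered saturated carbon rings.
The 5-membered ring with two nitrogens (one N–H, one =N–) has a continuous p-orbital overlap around the ring; 2 ring double bonds (4 π electrons) plus a heteroatom lone pair (2) give 6 π electrons. 6 = 4(1)+2, so it is aromatic (imidazole).
The 7-membered ring has one sp³ carbon, so it is not fully conjugated — not aromatic (cycloheptatriene).
The 6-membered ring has only sp³ atoms, so it is not fully conjugated — not aromatic (cyclohexane ring).
The second 6-membered ring has only sp³ atoms, so it is not fully conjugated — not aromatic (cyclohexane ring).
1 of the 4 rings is aromatic. Total: 1.

1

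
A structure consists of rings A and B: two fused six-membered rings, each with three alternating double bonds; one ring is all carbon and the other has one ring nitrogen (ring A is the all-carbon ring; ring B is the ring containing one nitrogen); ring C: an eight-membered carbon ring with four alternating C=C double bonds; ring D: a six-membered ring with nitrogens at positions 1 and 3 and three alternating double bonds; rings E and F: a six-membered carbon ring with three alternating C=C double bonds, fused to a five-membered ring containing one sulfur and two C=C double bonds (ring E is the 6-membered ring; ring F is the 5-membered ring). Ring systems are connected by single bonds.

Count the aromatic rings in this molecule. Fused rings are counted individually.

5

Rings A and B form a fused bicyclic system (with one nitrogen) with 10 sp² atoms and 10 π electrons from ring double bonds. 10 = 4(2)+2, so the system is aromatic and both rings count as aromatic (quinoline).
Ring C has only sp² ring atoms; a planar conformation would have a fully conjugated π system of 8 electrons. But 8 = 4(2), which is 4n not 4n+2, so ring C is not aromatic (cyclooctatetraene) — cyclooctatetraene distorts into a non-planar tub to avoid antiaromaticity.
Ring D has a continuous p-orbital overlap around the ring; 3 ring double bonds give 6 π electrons. 6 = 4(1)+2, so ring D is aromatic (pyrimidine).
Rings E and F form a fused bicyclic system (with one sulfur) with 9 sp² atoms and 10 π electrons from ring double bonds plus a heteroatom lone pair. 10 = 4(2)+2, so the system is aromatic and both rings count as aromatic (benzothiophene).
Aromatic: A, B, D, E, F. Total: 5.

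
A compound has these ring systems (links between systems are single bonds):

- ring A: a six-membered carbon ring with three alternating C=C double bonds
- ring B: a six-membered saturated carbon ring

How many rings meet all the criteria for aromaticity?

1

Ring A has a continuous p-orbital overlap around the ring; 3 ring double bonds give 6 π electrons. 6 = 4(1)+2, so ring A is aromatic (benzene).
Ring B has only sp³ atoms, so it is not fully conjugated — not aromatic (cyclohexane).
Aromatic: A. Total: 1.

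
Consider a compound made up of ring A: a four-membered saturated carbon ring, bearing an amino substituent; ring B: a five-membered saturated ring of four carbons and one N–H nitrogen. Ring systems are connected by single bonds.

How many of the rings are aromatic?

0

Ring A has only sp³ atoms, so it is not fully conjugated — not aromatic (cyclobutane).
Ring B has only sp³ atoms, so it is not fully conjugated — not aromatic (pyrrolidine).
No ring is aromatic. Total: 0.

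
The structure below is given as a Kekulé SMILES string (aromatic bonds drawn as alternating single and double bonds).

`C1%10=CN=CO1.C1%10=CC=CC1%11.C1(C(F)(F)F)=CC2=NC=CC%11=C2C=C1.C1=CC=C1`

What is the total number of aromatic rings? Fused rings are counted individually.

The SMILES encodes a five-membered ring with an oxygen at position 1 and a nitrogen at position 3 (in a C=N bond), with two double bonds; a five-membered carbon ring with two conjugated C=C double bonds and one sp³ carbon; two fused six-membered rings, each with three alternating double bonds; one ring is all carbon and the other has one ring nitrogen; a four-membered carbon ring with two alternating C=C double bonds.
The 5-membered ring with one oxygen and one =N– is planar and fully conjugated; 2 ring double bonds (4 π electrons) plus a heteroatom lone pair (2) give 6 π electrons. That satisfies 4n+2 with n=1, so it is aromatic (oxazole).
The 5-membered ring has one sp³ carbon, so it is not fully conjugated — not aromatic (cyclopentadiene).
The fused 6/6-membered bicyclic (with one nitrogen) is a single π system with 10 sp² atoms and 10 π electrons from ring double bonds. 10 = 4(2)+2, so the system is aromatic and both rings count as aromatic (quinoline).
The 4-membered ring has only sp² ring atoms; a planar conformation would have a fully conjugated π system of 4 electrons. But 4 = 4(1), which is 4n not 4n+2, so it is not aromatic (cyclobutadiene) — cyclobutadiene is antiaromatic and distorts to a rectangle.
3 of the 5 rings are aromatic. Total: 3.

3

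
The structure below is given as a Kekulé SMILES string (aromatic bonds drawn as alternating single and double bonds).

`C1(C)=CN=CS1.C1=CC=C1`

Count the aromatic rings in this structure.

The SMILES encodes a five-membered ring with a sulfur at position 1 and a nitrogen at position 3 (in a C=N bond), with two double bonds; a four-membered carbon ring with two alternating C=C double bonds.
The 5-membered ring with one sulfur and one =N– has a continuous p-orbital overlap around the ring; 2 ring double bonds (4 π electrons) plus a heteroatom lone pair (2) give 6 π electrons. 6 = 4(1)+2, so it is aromatic (thiazole).
The 4-membered ring has only sp² ring atoms; a planar conformation would have a fully conjugated π system of 4 electrons. But 4 = 4(1), which is 4n not 4n+2, so it is not aromatic (cyclobutadiene) — cyclobutadiene is antiaromatic and distorts to a rectangle.
1 of the 2 rings is aromatic. Total: 1.

1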